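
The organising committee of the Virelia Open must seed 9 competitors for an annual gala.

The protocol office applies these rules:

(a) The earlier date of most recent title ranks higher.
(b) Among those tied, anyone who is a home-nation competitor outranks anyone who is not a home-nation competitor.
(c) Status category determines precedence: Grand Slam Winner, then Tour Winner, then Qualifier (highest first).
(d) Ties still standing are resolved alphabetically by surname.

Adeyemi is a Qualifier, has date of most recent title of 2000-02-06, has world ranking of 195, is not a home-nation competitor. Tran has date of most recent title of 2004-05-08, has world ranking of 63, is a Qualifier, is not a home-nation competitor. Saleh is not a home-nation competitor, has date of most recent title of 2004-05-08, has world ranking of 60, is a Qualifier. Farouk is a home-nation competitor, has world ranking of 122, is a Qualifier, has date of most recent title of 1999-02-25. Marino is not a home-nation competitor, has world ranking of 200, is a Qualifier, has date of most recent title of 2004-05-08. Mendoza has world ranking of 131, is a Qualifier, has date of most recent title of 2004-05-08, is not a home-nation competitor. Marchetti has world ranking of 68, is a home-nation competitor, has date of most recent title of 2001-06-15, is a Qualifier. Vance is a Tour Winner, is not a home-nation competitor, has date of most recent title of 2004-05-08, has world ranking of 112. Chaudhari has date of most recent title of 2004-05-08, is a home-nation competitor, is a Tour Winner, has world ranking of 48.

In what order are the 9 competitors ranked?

Farouk, Adeyemi, Marchetti, Chaudhari, Vance, Marino, Mendoza, Saleh, Tran

By date of most recent title (earlier first): Farouk (1999-02-25); then Adeyemi (2000-02-06); then Marchetti (2001-06-15); then Chaudhari, Vance, Marino, Mendoza, Saleh and Tran (each 2004-05-08).
Among Chaudhari, Vance, Marino, Mendoza, Saleh and Tran, a home-nation competitor before not a home-nation competitor: Chaudhari (a home-nation competitor) before Vance, Marino, Mendoza, Saleh and Tran (not a home-nation competitor).
Among Vance, Marino, Mendoza, Saleh and Tran, by status category: Vance (Tour Winner) before Marino, Mendoza, Saleh and Tran (Qualifier).
Among Marino, Mendoza, Saleh and Tran, alphabetically by surname: Marino before Mendoza before Saleh before Tran.
Full order: Farouk, Adeyemi, Marchetti, Chaudhari, Vance, Marino, Mendoza, Saleh, Tran.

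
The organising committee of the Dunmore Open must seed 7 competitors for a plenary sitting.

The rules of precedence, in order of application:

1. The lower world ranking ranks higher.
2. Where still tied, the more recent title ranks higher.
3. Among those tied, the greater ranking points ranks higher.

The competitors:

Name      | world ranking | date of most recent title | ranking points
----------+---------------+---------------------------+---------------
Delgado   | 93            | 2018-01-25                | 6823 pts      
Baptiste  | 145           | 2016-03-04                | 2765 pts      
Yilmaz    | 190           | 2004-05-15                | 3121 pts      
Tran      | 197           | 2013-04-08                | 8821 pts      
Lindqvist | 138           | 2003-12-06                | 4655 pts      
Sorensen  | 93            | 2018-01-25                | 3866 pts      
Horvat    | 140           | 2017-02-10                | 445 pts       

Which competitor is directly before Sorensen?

By world ranking (lower first): Delgado and Sorensen (both 93); then Lindqvist (138); then Horvat (140); then Baptiste (145); then Yilmaz (190); then Tran (197).
Delgado and Sorensen both have date of most recent title 2018-01-25, so the next rule applies.
Among Delgado and Sorensen, by ranking points (higher first): Delgado (6823 pts) before Sorensen (3866 pts).
Order: Delgado, Sorensen, Lindqvist, Horvat, Baptiste, Yilmaz, Tran.

Delgado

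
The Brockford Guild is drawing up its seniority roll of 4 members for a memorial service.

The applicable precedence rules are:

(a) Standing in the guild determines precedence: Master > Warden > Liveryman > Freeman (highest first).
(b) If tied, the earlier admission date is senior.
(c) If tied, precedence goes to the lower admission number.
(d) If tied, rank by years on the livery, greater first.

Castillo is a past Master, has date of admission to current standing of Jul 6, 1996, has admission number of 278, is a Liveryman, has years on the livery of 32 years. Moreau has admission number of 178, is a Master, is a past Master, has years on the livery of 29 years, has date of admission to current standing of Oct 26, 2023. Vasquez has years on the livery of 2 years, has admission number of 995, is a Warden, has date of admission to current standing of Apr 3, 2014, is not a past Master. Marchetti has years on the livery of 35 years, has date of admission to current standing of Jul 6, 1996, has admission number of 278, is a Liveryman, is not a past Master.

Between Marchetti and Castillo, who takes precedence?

Marchetti

By standing in the guild: Moreau (Master); then Vasquez (Warden); then Marchetti and Castillo (Liveryman).
Marchetti and Castillo both have date of admission to current standing Jul 6, 1996, so the next rule applies.
Marchetti and Castillo both have admission number 278, so the next rule applies.
Among Marchetti and Castillo, by years on the livery (higher first): Marchetti (35 years) before Castillo (32 years).
So Marchetti takes precedence.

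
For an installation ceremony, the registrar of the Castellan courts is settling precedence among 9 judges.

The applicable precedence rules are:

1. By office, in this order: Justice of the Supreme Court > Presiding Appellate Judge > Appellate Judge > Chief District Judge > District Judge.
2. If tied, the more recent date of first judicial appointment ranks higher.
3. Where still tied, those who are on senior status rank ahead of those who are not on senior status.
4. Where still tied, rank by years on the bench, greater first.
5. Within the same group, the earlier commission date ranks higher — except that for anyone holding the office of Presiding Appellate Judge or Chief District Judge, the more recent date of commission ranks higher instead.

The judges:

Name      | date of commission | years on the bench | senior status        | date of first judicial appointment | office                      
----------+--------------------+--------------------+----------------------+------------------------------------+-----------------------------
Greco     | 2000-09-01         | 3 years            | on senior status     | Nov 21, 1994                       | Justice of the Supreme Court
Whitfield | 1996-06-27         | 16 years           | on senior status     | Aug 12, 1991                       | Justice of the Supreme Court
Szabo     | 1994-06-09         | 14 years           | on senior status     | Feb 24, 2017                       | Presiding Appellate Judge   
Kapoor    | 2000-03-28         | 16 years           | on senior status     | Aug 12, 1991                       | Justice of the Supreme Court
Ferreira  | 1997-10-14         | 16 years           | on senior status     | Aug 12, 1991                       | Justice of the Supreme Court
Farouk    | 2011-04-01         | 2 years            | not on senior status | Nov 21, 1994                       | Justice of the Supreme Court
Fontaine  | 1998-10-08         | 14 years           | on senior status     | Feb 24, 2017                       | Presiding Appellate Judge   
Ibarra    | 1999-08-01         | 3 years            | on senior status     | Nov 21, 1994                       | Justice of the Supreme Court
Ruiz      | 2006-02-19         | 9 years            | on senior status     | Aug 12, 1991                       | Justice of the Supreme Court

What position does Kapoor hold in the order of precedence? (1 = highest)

By office: Ibarra, Greco, Farouk, Whitfield, Ferreira, Kapoor and Ruiz (Justice of the Supreme Court); then Fontaine and Szabo (Presiding Appellate Judge).
Among Ibarra, Greco, Farouk, Whitfield, Ferreira, Kapoor and Ruiz, by date of first judicial appointment (later first): Ibarra, Greco and Farouk (Nov 21, 1994) before Whitfield, Ferreira, Kapoor and Ruiz (Aug 12, 1991).
Among Ibarra, Greco and Farouk, on senior status before not on senior status: Ibarra and Greco (on senior status) before Farouk (not on senior status).
Ibarra and Greco both have years on the bench 3 years, so the next rule applies.
Among Ibarra and Greco, by date of commission (earlier first): Ibarra (1999-08-01) before Greco (2000-09-01).
Whitfield, Ferreira, Kapoor and Ruiz are each on senior status, so the next rule applies.
Among Whitfield, Ferreira, Kapoor and Ruiz, by years on the bench (higher first): Whitfield, Ferreira and Kapoor (16 years) before Ruiz (9 years).
Among Whitfield, Ferreira and Kapoor, by date of commission (earlier first): Whitfield (1996-06-27) before Ferreira (1997-10-14) before Kapoor (2000-03-28).
Fontaine and Szabo both have date of first judicial appointment Feb 24, 2017, so the next rule applies.
Fontaine and Szabo are each on senior status, so the next rule applies.
Fontaine and Szabo both have years on the bench 14 years, so the next rule applies.
Among Fontaine and Szabo, by date of commission (later first) (reversed rule for this group): Fontaine (1998-10-08) before Szabo (1994-06-09).
Order: Ibarra, Greco, Farouk, Whitfield, Ferreira, Kapoor, Ruiz, Fontaine, Szabo. So position 6.

6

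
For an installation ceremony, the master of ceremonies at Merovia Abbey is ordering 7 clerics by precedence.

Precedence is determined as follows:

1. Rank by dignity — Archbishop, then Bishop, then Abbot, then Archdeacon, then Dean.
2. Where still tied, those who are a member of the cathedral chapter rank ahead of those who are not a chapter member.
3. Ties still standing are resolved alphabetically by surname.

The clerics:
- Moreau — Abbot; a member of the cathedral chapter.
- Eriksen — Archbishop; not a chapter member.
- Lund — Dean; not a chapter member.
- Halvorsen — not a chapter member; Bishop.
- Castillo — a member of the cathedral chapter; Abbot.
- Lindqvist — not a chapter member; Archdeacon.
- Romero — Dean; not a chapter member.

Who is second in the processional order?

Halvorsen

By dignity: Eriksen (Archbishop); then Halvorsen (Bishop); then Castillo and Moreau (Abbot); then Lindqvist (Archdeacon); then Lund and Romero (Dean).
Castillo and Moreau are each a member of the cathedral chapter, so the next rule applies.
Among Castillo and Moreau, alphabetically by surname: Castillo before Moreau.
Lund and Romero are each not a chapter member, so the next rule applies.
Among Lund and Romero, alphabetically by surname: Lund before Romero.
Order: Eriksen, Halvorsen, Castillo, Moreau, Lindqvist, Lund, Romero.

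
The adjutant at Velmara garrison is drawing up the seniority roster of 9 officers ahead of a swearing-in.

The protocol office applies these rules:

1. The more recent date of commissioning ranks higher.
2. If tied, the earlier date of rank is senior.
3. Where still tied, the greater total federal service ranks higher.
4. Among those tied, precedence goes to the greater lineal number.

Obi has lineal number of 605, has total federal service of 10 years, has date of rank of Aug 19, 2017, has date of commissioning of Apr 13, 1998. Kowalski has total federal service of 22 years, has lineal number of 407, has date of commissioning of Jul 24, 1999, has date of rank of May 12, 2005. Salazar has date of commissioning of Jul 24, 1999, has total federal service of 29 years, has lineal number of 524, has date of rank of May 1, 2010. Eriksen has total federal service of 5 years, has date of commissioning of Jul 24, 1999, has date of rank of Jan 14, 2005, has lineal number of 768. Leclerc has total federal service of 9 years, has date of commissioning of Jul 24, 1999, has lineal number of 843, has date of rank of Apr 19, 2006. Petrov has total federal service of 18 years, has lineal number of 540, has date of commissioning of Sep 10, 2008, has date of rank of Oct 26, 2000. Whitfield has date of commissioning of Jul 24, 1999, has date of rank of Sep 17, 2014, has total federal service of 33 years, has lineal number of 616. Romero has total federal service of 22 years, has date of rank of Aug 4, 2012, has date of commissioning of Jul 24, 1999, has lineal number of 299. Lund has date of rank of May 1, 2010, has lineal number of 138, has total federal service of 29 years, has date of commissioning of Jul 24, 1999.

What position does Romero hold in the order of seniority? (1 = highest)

By date of commissioning (later first): Petrov (Sep 10, 2008); then Eriksen, Kowalski, Leclerc, Salazar, Lund, Romero and Whitfield (each Jul 24, 1999); then Obi (Apr 13, 1998).
Among Eriksen, Kowalski, Leclerc, Salazar, Lund, Romero and Whitfield, by date of rank (earlier first): Eriksen (Jan 14, 2005) before Kowalski (May 12, 2005) before Leclerc (Apr 19, 2006) before Salazar and Lund (May 1, 2010) before Romero (Aug 4, 2012) before Whitfield (Sep 17, 2014).
Salazar and Lund both have total federal service 29 years, so the next rule applies.
Among Salazar and Lund, by lineal number (higher first): Salazar (524) before Lund (138).
Order: Petrov, Eriksen, Kowalski, Leclerc, Salazar, Lund, Romero, Whitfield, Obi. So position 7.

7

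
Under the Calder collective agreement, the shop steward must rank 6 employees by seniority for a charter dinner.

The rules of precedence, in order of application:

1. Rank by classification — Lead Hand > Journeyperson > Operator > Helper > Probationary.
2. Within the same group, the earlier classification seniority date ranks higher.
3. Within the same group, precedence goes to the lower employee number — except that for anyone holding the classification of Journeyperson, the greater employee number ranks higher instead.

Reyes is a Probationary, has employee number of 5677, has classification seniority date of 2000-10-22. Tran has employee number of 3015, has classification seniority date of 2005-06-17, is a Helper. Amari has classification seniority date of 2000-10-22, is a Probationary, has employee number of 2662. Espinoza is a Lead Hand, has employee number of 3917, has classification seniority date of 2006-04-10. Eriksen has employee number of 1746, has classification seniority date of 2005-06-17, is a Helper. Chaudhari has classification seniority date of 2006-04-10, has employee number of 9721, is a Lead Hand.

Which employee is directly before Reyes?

Amari

By classification: Espinoza and Chaudhari (Lead Hand); then Eriksen and Tran (Helper); then Amari and Reyes (Probationary).
Espinoza and Chaudhari both have classification seniority date 2006-04-10, so the next rule applies.
Among Espinoza and Chaudhari, by employee number (lower first): Espinoza (3917) before Chaudhari (9721).
Eriksen and Tran both have classification seniority date 2005-06-17, so the next rule applies.
Among Eriksen and Tran, by employee number (lower first): Eriksen (1746) before Tran (3015).
Amari and Reyes both have classification seniority date 2000-10-22, so the next rule applies.
Among Amari and Reyes, by employee number (lower first): Amari (2662) before Reyes (5677).
Order: Espinoza, Chaudhari, Eriksen, Tran, Amari, Reyes.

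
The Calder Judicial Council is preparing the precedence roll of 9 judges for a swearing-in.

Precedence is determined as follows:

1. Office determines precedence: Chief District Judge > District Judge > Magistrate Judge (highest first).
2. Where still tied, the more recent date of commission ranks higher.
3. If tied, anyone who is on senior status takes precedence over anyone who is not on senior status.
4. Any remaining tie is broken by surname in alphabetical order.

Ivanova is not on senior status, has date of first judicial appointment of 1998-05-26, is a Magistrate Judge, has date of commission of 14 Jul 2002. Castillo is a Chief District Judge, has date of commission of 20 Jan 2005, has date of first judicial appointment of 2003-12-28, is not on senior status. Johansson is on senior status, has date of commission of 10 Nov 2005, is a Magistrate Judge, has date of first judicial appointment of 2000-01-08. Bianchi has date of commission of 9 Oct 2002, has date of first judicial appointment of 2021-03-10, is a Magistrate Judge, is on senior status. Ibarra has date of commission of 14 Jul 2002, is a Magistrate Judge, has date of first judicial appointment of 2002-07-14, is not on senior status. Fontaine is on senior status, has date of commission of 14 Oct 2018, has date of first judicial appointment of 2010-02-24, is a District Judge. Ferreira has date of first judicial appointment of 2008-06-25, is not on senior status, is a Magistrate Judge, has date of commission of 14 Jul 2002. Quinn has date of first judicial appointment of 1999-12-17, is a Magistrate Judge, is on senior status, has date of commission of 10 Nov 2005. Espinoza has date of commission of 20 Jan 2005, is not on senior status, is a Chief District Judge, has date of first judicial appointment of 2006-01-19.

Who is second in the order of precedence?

Espinoza

By office: Castillo and Espinoza (Chief District Judge); then Fontaine (District Judge); then Johansson, Quinn, Bianchi, Ferreira, Ibarra and Ivanova (Magistrate Judge).
Castillo and Espinoza both have date of commission 20 Jan 2005, so the next rule applies.
Castillo and Espinoza are each not on senior status, so the next rule applies.
Among Castillo and Espinoza, alphabetically by surname: Castillo before Espinoza.
Among Johansson, Quinn, Bianchi, Ferreira, Ibarra and Ivanova, by date of commission (later first): Johansson and Quinn (10 Nov 2005) before Bianchi (9 Oct 2002) before Ferreira, Ibarra and Ivanova (14 Jul 2002).
Johansson and Quinn are each on senior status, so the next rule applies.
Among Johansson and Quinn, alphabetically by surname: Johansson before Quinn.
Ferreira, Ibarra and Ivanova are each not on senior status, so the next rule applies.
Among Ferreira, Ibarra and Ivanova, alphabetically by surname: Ferreira before Ibarra before Ivanova.
Order: Castillo, Espinoza, Fontaine, Johansson, Quinn, Bianchi, Ferreira, Ibarra, Ivanova.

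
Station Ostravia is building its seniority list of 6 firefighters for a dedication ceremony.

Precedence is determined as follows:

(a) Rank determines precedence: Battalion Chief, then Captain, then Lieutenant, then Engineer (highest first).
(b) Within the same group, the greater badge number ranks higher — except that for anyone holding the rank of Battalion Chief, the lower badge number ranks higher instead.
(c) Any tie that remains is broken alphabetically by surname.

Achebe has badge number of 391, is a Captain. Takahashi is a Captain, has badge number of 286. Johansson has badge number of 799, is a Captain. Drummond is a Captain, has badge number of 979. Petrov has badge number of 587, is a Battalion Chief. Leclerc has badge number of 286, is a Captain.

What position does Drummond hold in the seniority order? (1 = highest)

2

By rank: Petrov (Battalion Chief); then Drummond, Johansson, Achebe, Leclerc and Takahashi (Captain).
Among Drummond, Johansson, Achebe, Leclerc and Takahashi, by badge number (higher first): Drummond (979) before Johansson (799) before Achebe (391) before Leclerc and Takahashi (286).
Among Leclerc and Takahashi, alphabetically by surname: Leclerc before Takahashi.
Order: Petrov, Drummond, Johansson, Achebe, Leclerc, Takahashi. So position 2.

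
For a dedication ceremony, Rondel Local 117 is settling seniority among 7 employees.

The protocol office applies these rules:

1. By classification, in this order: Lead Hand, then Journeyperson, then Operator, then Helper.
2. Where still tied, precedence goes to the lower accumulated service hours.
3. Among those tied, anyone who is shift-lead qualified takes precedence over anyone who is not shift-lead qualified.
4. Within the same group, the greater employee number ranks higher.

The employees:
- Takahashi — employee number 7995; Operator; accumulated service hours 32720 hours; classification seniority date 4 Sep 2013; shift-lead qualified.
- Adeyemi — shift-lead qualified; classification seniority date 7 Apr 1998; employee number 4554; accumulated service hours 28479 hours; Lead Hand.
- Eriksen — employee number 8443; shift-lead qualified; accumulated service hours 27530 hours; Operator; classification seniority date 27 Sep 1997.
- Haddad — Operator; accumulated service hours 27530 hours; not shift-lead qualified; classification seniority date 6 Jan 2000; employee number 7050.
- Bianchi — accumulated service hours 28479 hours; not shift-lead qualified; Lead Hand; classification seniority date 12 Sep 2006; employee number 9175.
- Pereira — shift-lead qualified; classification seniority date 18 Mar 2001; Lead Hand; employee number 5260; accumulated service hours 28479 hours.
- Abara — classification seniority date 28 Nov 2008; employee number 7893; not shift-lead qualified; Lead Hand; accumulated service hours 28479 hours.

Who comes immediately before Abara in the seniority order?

By classification: Pereira, Adeyemi, Bianchi and Abara (Lead Hand); then Eriksen, Haddad and Takahashi (Operator).
Pereira, Adeyemi, Bianchi and Abara all have accumulated service hours 28479 hours, so the next rule applies.
Among Pereira, Adeyemi, Bianchi and Abara, shift-lead qualified before not shift-lead qualified: Pereira and Adeyemi (shift-lead qualified) before Bianchi and Abara (not shift-lead qualified).
Among Pereira and Adeyemi, by employee number (higher first): Pereira (5260) before Adeyemi (4554).
Among Bianchi and Abara, by employee number (higher first): Bianchi (9175) before Abara (7893).
Among Eriksen, Haddad and Takahashi, by accumulated service hours (lower first): Eriksen and Haddad (27530 hours) before Takahashi (32720 hours).
Among Eriksen and Haddad, shift-lead qualified before not shift-lead qualified: Eriksen (shift-lead qualified) before Haddad (not shift-lead qualified).
Order: Pereira, Adeyemi, Bianchi, Abara, Eriksen, Haddad, Takahashi.

Bianchi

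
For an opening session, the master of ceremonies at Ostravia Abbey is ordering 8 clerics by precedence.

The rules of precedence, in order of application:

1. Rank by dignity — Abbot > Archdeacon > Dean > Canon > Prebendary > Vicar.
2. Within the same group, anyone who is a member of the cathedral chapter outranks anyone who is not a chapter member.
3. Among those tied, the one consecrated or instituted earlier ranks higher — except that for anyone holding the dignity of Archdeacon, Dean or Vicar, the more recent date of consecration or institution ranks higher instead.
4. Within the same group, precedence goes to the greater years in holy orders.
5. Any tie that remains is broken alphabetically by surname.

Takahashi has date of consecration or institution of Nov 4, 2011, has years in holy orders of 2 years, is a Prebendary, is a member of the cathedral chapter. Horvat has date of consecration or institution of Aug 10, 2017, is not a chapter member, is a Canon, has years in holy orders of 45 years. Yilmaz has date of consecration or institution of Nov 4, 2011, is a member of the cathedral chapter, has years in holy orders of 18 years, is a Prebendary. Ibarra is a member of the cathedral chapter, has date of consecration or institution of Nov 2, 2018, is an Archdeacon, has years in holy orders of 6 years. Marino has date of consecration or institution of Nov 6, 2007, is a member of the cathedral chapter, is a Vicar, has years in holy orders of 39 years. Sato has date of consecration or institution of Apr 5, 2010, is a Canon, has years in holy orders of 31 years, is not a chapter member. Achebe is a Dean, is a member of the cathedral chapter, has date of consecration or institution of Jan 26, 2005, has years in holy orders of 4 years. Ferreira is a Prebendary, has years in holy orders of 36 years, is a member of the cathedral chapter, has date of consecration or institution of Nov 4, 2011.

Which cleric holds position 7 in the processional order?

Takahashi

By dignity: Ibarra (Archdeacon); then Achebe (Dean); then Sato and Horvat (Canon); then Ferreira, Yilmaz and Takahashi (Prebendary); then Marino (Vicar).
Sato and Horvat are each not a chapter member, so the next rule applies.
Among Sato and Horvat, by date of consecration or institution (earlier first): Sato (Apr 5, 2010) before Horvat (Aug 10, 2017).
Ferreira, Yilmaz and Takahashi are each a member of the cathedral chapter, so the next rule applies.
Ferreira, Yilmaz and Takahashi all have date of consecration or institution Nov 4, 2011, so the next rule applies.
Among Ferreira, Yilmaz and Takahashi, by years in holy orders (higher first): Ferreira (36 years) before Yilmaz (18 years) before Takahashi (2 years).
Order: Ibarra, Achebe, Sato, Horvat, Ferreira, Yilmaz, Takahashi, Marino.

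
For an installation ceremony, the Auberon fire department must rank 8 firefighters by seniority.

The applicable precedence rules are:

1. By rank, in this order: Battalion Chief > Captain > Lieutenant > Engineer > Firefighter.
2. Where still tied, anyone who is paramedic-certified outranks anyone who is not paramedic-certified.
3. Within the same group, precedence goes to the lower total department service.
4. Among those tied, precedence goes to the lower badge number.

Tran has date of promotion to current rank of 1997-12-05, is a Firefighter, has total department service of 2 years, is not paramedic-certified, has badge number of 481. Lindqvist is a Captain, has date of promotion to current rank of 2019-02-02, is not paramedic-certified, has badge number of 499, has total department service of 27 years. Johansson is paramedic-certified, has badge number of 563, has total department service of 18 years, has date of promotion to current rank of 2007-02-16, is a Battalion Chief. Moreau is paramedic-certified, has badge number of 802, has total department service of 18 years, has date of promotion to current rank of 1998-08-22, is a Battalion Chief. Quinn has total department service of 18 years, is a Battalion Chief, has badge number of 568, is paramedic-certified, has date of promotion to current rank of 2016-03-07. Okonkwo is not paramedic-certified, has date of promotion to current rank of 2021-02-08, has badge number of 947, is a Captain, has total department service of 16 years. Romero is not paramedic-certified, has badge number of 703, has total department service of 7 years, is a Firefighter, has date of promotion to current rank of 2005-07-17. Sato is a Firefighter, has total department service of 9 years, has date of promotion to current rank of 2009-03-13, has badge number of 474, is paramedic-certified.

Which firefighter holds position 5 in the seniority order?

By rank: Johansson, Quinn and Moreau (Battalion Chief); then Okonkwo and Lindqvist (Captain); then Sato, Tran and Romero (Firefighter).
Johansson, Quinn and Moreau are each paramedic-certified, so the next rule applies.
Johansson, Quinn and Moreau all have total department service 18 years, so the next rule applies.
Among Johansson, Quinn and Moreau, by badge number (lower first): Johansson (563) before Quinn (568) before Moreau (802).
Okonkwo and Lindqvist are each not paramedic-certified, so the next rule applies.
Among Okonkwo and Lindqvist, by total department service (lower first): Okonkwo (16 years) before Lindqvist (27 years).
Among Sato, Tran and Romero, paramedic-certified before not paramedic-certified: Sato (paramedic-certified) before Tran and Romero (not paramedic-certified).
Among Tran and Romero, by total department service (lower first): Tran (2 years) before Romero (7 years).
Order: Johansson, Quinn, Moreau, Okonkwo, Lindqvist, Sato, Tran, Romero.

Lindqvist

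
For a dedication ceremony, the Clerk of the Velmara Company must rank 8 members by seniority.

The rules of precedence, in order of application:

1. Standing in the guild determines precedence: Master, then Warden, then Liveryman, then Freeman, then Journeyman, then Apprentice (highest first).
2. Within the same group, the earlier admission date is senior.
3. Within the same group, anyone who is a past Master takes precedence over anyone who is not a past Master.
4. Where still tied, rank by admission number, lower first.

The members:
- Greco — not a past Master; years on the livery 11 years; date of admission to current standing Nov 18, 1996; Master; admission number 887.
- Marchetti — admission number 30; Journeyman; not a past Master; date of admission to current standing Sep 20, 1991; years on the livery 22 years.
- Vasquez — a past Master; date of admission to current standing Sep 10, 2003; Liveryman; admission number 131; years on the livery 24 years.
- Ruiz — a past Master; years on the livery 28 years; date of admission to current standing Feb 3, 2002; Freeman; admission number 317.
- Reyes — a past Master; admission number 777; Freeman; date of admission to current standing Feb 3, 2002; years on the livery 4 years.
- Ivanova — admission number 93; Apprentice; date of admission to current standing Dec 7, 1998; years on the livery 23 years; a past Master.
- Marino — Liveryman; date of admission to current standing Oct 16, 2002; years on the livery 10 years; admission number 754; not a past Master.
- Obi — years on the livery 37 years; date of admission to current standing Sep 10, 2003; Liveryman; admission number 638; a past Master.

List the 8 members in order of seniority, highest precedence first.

Greco, Marino, Vasquez, Obi, Ruiz, Reyes, Marchetti, Ivanova

By standing in the guild: Greco (Master); then Marino, Vasquez and Obi (Liveryman); then Ruiz and Reyes (Freeman); then Marchetti (Journeyman); then Ivanova (Apprentice).
Among Marino, Vasquez and Obi, by date of admission to current standing (earlier first): Marino (Oct 16, 2002) before Vasquez and Obi (Sep 10, 2003).
Vasquez and Obi are each a past Master, so the next rule applies.
Among Vasquez and Obi, by admission number (lower first): Vasquez (131) before Obi (638).
Ruiz and Reyes both have date of admission to current standing Feb 3, 2002, so the next rule applies.
Ruiz and Reyes are each a past Master, so the next rule applies.
Among Ruiz and Reyes, by admission number (lower first): Ruiz (317) before Reyes (777).
Full order: Greco, Marino, Vasquez, Obi, Ruiz, Reyes, Marchetti, Ivanova.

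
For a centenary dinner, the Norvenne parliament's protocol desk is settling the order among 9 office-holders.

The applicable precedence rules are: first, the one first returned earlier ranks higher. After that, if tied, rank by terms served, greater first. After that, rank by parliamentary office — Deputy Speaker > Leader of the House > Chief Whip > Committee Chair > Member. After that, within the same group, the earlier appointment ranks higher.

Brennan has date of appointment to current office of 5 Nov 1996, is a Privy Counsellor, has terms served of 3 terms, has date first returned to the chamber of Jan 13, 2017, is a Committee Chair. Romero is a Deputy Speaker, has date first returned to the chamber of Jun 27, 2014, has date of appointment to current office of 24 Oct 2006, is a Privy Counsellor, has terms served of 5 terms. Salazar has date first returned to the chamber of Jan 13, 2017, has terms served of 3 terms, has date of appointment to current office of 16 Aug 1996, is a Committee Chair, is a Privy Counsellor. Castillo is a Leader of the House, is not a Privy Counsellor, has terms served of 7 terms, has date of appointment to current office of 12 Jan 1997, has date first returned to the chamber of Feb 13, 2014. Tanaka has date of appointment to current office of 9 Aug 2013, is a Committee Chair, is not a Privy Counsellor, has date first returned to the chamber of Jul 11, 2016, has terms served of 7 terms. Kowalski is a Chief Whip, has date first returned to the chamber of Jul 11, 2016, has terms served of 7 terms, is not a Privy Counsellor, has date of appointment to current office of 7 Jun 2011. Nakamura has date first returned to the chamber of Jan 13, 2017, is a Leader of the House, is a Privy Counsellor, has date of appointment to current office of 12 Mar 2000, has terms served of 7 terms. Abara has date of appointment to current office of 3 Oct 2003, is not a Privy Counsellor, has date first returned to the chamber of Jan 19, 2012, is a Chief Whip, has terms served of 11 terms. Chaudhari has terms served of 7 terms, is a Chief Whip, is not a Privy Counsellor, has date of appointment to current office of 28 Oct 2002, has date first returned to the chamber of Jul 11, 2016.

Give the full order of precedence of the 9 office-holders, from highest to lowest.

Abara, Castillo, Romero, Chaudhari, Kowalski, Tanaka, Nakamura, Salazar, Brennan

By date first returned to the chamber (earlier first): Abara (Jan 19, 2012); then Castillo (Feb 13, 2014); then Romero (Jun 27, 2014); then Chaudhari, Kowalski and Tanaka (each Jul 11, 2016); then Nakamura, Salazar and Brennan (each Jan 13, 2017).
Chaudhari, Kowalski and Tanaka all have terms served 7 terms, so the next rule applies.
Among Chaudhari, Kowalski and Tanaka, by parliamentary office: Chaudhari and Kowalski (Chief Whip) before Tanaka (Committee Chair).
Among Chaudhari and Kowalski, by date of appointment to current office (earlier first): Chaudhari (28 Oct 2002) before Kowalski (7 Jun 2011).
Among Nakamura, Salazar and Brennan, by terms served (higher first): Nakamura (7 terms) before Salazar and Brennan (3 terms).
Salazar and Brennan are each Committee Chair, so the next rule applies.
Among Salazar and Brennan, by date of appointment to current office (earlier first): Salazar (16 Aug 1996) before Brennan (5 Nov 1996).
Full order: Abara, Castillo, Romero, Chaudhari, Kowalski, Tanaka, Nakamura, Salazar, Brennan.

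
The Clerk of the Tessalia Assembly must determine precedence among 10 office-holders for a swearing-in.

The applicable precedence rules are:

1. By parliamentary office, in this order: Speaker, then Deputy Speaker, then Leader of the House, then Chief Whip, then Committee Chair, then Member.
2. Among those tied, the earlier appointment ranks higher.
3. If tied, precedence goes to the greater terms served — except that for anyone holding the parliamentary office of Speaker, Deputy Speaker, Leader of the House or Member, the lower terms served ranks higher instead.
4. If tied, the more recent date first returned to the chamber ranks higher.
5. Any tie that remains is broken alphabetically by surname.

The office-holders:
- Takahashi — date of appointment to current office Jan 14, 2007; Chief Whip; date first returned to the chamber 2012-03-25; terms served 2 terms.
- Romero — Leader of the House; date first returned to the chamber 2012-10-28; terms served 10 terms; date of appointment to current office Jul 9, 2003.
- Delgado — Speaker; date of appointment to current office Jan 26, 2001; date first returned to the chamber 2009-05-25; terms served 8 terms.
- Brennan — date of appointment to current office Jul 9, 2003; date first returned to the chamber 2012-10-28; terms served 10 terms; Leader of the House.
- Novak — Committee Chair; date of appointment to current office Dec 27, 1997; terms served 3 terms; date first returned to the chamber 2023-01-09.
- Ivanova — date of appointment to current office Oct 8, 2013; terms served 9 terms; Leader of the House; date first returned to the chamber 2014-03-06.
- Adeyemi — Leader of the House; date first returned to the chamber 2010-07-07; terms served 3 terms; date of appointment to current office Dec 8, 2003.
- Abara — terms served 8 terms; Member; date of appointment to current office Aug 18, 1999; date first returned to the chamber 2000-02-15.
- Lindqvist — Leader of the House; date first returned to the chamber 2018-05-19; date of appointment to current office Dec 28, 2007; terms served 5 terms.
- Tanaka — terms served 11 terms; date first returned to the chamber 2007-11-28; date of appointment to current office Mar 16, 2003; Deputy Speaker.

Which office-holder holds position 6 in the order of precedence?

By parliamentary office: Delgado (Speaker); then Tanaka (Deputy Speaker); then Brennan, Romero, Adeyemi, Lindqvist and Ivanova (Leader of the House); then Takahashi (Chief Whip); then Novak (Committee Chair); then Abara (Member).
Among Brennan, Romero, Adeyemi, Lindqvist and Ivanova, by date of appointment to current office (earlier first): Brennan and Romero (Jul 9, 2003) before Adeyemi (Dec 8, 2003) before Lindqvist (Dec 28, 2007) before Ivanova (Oct 8, 2013).
Brennan and Romero both have terms served 10 terms, so the next rule applies.
Brennan and Romero both have date first returned to the chamber 2012-10-28, so the next rule applies.
Among Brennan and Romero, alphabetically by surname: Brennan before Romero.
Order: Delgado, Tanaka, Brennan, Romero, Adeyemi, Lindqvist, Ivanova, Takahashi, Novak, Abara.

Lindqvist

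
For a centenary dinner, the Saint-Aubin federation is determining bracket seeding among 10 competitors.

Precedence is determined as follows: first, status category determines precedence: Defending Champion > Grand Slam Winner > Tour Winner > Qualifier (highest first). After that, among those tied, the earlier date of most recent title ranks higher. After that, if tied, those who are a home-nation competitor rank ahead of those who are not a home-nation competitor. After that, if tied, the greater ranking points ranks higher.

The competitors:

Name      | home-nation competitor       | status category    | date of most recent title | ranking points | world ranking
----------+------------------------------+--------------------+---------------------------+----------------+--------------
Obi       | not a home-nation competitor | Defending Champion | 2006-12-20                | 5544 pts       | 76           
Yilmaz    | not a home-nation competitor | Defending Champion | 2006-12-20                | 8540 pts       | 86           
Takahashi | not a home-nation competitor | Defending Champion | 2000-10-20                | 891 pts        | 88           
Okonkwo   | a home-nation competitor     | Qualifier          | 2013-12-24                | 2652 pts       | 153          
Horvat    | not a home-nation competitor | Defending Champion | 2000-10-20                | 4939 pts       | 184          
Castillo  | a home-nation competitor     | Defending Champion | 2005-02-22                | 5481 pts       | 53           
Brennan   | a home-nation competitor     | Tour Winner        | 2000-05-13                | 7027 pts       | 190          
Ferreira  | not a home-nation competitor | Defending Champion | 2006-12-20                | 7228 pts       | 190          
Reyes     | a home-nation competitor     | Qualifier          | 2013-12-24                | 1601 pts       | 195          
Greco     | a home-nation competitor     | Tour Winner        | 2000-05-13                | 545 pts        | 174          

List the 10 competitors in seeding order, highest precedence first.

Horvat, Takahashi, Castillo, Yilmaz, Ferreira, Obi, Brennan, Greco, Okonkwo, Reyes

By status category: Horvat, Takahashi, Castillo, Yilmaz, Ferreira and Obi (Defending Champion); then Brennan and Greco (Tour Winner); then Okonkwo and Reyes (Qualifier).
Among Horvat, Takahashi, Castillo, Yilmaz, Ferreira and Obi, by date of most recent title (earlier first): Horvat and Takahashi (2000-10-20) before Castillo (2005-02-22) before Yilmaz, Ferreira and Obi (2006-12-20).
Horvat and Takahashi are each not a home-nation competitor, so the next rule applies.
Among Horvat and Takahashi, by ranking points (higher first): Horvat (4939 pts) before Takahashi (891 pts).
Yilmaz, Ferreira and Obi are each not a home-nation competitor, so the next rule applies.
Among Yilmaz, Ferreira and Obi, by ranking points (higher first): Yilmaz (8540 pts) before Ferreira (7228 pts) before Obi (5544 pts).
Brennan and Greco both have date of most recent title 2000-05-13, so the next rule applies.
Brennan and Greco are each a home-nation competitor, so the next rule applies.
Among Brennan and Greco, by ranking points (higher first): Brennan (7027 pts) before Greco (545 pts).
Okonkwo and Reyes both have date of most recent title 2013-12-24, so the next rule applies.
Okonkwo and Reyes are each a home-nation competitor, so the next rule applies.
Among Okonkwo and Reyes, by ranking points (higher first): Okonkwo (2652 pts) before Reyes (1601 pts).
Full order: Horvat, Takahashi, Castillo, Yilmaz, Ferreira, Obi, Brennan, Greco, Okonkwo, Reyes.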